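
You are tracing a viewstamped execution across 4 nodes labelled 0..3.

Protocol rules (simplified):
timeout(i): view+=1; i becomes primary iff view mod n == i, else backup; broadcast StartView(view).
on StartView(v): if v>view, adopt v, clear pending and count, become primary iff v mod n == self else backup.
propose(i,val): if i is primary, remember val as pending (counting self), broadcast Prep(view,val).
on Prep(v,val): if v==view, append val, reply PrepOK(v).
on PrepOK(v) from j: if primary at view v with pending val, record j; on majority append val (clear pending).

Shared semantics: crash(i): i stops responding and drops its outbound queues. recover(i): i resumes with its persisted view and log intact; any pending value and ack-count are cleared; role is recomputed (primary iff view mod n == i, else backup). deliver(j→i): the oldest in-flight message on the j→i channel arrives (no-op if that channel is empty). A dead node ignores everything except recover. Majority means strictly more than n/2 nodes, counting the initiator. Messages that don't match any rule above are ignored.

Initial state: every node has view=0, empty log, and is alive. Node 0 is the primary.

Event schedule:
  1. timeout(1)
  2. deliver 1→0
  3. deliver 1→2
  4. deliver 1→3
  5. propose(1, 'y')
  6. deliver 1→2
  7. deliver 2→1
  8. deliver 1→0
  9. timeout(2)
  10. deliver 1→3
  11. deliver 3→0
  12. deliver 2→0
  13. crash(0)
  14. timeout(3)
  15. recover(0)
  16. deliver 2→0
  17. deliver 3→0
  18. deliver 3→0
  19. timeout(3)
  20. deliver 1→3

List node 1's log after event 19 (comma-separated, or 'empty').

1. timeout(1):  <1:prim v1 ->
2. deliver 1→0:  <0:back v1 ->
3. deliver 1→2:  <2:back v1 ->
4. deliver 1→3:  <3:back v1 ->
5. propose(1,'y'):  nop
6. deliver 1→2:  <2:back v1 y>
7. deliver 2→1:  nop
8. deliver 1→0:  <0:back v1 y>
9. timeout(2):  <2:prim v2 y>
10. deliver 1→3:  <3:back v1 y>
11. deliver 3→0:  nop
12. deliver 2→0:  <0:back v2 y>
13. crash(0):  <0:✗back v2 y>
14. timeout(3):  <3:back v2 y>
15. recover(0):  <0:back v2 y>
16. deliver 2→0:  nop
17. deliver 3→0:  nop
18. deliver 3→0:  nop
19. timeout(3):  <3:prim v3 y>

empty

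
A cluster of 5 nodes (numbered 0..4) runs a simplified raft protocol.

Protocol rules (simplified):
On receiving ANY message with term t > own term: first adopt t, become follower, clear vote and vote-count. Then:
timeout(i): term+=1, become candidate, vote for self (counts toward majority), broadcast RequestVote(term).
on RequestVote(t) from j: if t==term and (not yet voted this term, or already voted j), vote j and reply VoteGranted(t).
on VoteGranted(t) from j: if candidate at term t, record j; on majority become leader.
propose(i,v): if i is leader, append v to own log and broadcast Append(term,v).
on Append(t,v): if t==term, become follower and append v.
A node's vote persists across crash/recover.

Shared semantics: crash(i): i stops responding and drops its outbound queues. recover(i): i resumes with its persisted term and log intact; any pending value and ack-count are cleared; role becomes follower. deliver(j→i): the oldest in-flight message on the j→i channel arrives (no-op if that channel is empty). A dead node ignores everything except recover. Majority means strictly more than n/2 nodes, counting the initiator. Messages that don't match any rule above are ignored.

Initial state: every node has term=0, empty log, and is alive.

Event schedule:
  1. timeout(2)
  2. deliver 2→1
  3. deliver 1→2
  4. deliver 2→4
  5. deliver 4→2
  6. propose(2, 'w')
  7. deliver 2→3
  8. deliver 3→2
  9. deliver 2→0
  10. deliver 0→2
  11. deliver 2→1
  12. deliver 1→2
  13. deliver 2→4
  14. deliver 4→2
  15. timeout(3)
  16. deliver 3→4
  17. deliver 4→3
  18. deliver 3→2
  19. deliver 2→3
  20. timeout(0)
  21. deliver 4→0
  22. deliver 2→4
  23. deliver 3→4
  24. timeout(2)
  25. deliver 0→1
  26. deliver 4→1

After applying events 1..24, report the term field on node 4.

1. timeout(2):  <2:cand t1 ->
2. deliver 2→1:  <1:foll t1 ->
3. deliver 1→2:  nop
4. deliver 2→4:  <4:foll t1 ->
5. deliver 4→2:  <2:lead t1 ->
6. propose(2,'w'):  <2:lead t1 w>
7. deliver 2→3:  <3:foll t1 ->
8. deliver 3→2:  nop
9. deliver 2→0:  <0:foll t1 ->
10. deliver 0→2:  nop
11. deliver 2→1:  <1:foll t1 w>
12. deliver 1→2:  nop
13. deliver 2→4:  <4:foll t1 w>
14. deliver 4→2:  nop
15. timeout(3):  <3:cand t2 ->
16. deliver 3→4:  <4:foll t2 w>
17. deliver 4→3:  nop
18. deliver 3→2:  <2:foll t2 w>
19. deliver 2→3:  nop
20. timeout(0):  <0:cand t2 ->
21. deliver 4→0:  nop
22. deliver 2→4:  nop
23. deliver 3→4:  nop
24. timeout(2):  <2:cand t3 w>

2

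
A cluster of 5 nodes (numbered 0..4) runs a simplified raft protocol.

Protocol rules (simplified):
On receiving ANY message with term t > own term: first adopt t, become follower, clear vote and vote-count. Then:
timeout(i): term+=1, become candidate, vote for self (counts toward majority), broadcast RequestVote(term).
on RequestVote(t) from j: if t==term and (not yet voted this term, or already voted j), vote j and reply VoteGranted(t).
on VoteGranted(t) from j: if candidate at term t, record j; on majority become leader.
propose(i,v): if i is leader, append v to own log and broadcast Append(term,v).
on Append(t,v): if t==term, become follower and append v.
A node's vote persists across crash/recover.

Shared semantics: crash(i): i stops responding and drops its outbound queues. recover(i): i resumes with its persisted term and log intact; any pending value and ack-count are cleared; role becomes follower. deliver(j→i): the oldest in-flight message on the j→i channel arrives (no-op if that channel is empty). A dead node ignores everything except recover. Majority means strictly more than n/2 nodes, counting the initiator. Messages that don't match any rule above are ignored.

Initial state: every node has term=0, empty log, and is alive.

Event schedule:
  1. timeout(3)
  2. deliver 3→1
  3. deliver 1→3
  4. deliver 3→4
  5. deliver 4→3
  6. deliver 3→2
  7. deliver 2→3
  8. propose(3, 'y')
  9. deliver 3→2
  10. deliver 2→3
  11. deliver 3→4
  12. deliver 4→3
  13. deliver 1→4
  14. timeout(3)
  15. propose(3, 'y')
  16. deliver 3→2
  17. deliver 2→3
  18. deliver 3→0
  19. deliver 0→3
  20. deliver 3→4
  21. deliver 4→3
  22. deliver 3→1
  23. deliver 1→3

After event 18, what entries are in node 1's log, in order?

1. timeout(3):  <3:cand t1 ->
2. deliver 3→1:  <1:foll t1 ->
3. deliver 1→3:  nop
4. deliver 3→4:  <4:foll t1 ->
5. deliver 4→3:  <3:lead t1 ->
6. deliver 3→2:  <2:foll t1 ->
7. deliver 2→3:  nop
8. propose(3,'y'):  <3:lead t1 y>
9. deliver 3→2:  <2:foll t1 y>
10. deliver 2→3:  nop
11. deliver 3→4:  <4:foll t1 y>
12. deliver 4→3:  nop
13. deliver 1→4:  nop
14. timeout(3):  <3:cand t2 y>
15. propose(3,'y'):  nop
16. deliver 3→2:  <2:foll t2 y>
17. deliver 2→3:  nop
18. deliver 3→0:  <0:foll t1 ->

empty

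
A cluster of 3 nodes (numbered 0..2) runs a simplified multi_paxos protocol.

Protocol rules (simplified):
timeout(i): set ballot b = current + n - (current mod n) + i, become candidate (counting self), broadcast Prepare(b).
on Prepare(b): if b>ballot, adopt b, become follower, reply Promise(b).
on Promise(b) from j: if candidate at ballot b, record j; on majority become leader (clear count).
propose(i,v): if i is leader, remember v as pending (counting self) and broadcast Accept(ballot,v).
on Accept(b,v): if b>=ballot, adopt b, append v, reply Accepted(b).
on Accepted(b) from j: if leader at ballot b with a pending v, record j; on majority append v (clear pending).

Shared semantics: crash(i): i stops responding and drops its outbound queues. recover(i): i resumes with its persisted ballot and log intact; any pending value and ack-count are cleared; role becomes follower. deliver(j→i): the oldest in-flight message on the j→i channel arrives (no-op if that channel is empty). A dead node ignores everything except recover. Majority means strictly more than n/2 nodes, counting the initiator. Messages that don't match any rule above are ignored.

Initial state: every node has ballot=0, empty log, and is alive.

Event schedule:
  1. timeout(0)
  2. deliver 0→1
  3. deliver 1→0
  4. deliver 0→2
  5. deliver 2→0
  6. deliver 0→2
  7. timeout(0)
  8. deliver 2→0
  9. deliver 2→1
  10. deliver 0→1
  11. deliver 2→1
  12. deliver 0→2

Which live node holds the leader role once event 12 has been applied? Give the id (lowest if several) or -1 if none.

-1

step 1 timeout(0): 0={cand,b=3,log=-}
step 2 deliver 0→1: 1={foll,b=3,log=-}
step 3 deliver 1→0: 0={lead,b=3,log=-}
step 4 deliver 0→2: 2={foll,b=3,log=-}
step 5 deliver 2→0: —
step 6 deliver 0→2: —
step 7 timeout(0): 0={cand,b=6,log=-}
step 8 deliver 2→0: —
step 9 deliver 2→1: —
step 10 deliver 0→1: 1={foll,b=6,log=-}
step 11 deliver 2→1: —
step 12 deliver 0→2: 2={foll,b=6,log=-}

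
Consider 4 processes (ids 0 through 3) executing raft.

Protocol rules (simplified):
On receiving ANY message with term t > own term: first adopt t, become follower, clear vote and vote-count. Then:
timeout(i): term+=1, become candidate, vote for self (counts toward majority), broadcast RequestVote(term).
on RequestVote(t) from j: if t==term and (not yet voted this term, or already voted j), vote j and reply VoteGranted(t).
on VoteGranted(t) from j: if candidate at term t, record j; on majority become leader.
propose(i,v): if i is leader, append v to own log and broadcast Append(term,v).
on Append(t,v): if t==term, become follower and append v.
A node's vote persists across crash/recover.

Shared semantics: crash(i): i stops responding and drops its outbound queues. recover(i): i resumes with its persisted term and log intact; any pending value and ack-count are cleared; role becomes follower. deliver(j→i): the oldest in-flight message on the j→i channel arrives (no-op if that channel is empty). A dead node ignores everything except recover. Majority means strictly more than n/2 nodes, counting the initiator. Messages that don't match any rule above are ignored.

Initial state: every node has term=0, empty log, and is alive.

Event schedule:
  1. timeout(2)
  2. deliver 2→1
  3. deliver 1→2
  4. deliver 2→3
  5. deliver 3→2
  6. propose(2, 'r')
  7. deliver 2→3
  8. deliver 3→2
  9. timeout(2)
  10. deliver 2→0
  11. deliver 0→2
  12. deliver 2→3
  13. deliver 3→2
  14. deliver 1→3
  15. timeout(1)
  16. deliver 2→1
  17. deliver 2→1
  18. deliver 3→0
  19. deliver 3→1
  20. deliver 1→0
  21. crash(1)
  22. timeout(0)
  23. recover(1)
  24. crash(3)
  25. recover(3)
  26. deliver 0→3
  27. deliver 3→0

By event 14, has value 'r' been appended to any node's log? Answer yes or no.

yes

step 1 timeout(2): 2={cand,t=1,log=-}
step 2 deliver 2→1: 1={foll,t=1,log=-}
step 3 deliver 1→2: —
step 4 deliver 2→3: 3={foll,t=1,log=-}
step 5 deliver 3→2: 2={lead,t=1,log=-}
step 6 propose(2,'r'): 2={lead,t=1,log=r}
step 7 deliver 2→3: 3={foll,t=1,log=r}
step 8 deliver 3→2: —
step 9 timeout(2): 2={cand,t=2,log=r}
step 10 deliver 2→0: 0={foll,t=1,log=-}
step 11 deliver 0→2: —
step 12 deliver 2→3: 3={foll,t=2,log=r}
step 13 deliver 3→2: —
step 14 deliver 1→3: —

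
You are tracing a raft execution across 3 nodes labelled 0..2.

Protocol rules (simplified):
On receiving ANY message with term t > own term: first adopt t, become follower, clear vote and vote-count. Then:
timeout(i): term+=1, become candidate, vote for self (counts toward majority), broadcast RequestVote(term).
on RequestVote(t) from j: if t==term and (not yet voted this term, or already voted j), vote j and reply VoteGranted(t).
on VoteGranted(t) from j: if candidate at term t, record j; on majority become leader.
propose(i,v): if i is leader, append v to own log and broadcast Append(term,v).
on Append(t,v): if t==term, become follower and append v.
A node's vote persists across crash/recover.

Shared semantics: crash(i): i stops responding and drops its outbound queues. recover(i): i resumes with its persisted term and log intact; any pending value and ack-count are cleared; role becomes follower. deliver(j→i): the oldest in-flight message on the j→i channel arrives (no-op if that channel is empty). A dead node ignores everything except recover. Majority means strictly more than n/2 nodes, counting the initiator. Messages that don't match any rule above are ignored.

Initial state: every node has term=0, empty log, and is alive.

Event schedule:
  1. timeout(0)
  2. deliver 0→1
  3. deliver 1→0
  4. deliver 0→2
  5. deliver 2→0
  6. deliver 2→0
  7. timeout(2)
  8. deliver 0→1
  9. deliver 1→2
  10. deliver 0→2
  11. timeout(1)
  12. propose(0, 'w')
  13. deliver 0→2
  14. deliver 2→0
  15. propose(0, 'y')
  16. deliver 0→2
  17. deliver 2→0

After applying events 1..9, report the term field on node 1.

[1] timeout(0) → N0(cand t1 [-])
[2] deliver 0→1 → N1(foll t1 [-])
[3] deliver 1→0 → N0(lead t1 [-])
[4] deliver 0→2 → N2(foll t1 [-])
[5] deliver 2→0 → ∅
[6] deliver 2→0 → ∅
[7] timeout(2) → N2(cand t2 [-])
[8] deliver 0→1 → ∅
[9] deliver 1→2 → ∅

1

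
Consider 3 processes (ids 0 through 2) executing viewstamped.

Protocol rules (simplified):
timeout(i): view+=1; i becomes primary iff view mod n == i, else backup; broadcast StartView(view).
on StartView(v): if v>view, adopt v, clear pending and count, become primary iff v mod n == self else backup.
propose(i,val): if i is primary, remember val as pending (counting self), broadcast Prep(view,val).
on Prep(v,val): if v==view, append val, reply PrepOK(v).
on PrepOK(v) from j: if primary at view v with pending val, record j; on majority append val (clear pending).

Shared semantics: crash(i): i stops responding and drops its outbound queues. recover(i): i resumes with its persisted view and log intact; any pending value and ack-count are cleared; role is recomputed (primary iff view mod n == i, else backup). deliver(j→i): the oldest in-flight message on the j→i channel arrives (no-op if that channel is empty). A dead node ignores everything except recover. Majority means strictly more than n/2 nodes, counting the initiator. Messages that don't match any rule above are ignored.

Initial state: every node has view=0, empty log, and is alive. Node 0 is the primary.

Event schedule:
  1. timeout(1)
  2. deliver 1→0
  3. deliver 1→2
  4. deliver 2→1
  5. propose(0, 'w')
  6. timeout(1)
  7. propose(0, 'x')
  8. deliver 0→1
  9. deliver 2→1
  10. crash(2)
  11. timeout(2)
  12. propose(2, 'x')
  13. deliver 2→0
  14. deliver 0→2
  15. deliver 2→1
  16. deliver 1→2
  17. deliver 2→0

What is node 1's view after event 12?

e1 timeout(1): 1[prim,v=1,-]
e2 deliver 1→0: 0[back,v=1,-]
e3 deliver 1→2: 2[back,v=1,-]
e4 deliver 2→1: ·
e5 propose(0,'w'): ·
e6 timeout(1): 1[back,v=2,-]
e7 propose(0,'x'): ·
e8 deliver 0→1: ·
e9 deliver 2→1: ·
e10 crash(2): 2[✗back,v=1,-]
e11 timeout(2): ·
e12 propose(2,'x'): ·

2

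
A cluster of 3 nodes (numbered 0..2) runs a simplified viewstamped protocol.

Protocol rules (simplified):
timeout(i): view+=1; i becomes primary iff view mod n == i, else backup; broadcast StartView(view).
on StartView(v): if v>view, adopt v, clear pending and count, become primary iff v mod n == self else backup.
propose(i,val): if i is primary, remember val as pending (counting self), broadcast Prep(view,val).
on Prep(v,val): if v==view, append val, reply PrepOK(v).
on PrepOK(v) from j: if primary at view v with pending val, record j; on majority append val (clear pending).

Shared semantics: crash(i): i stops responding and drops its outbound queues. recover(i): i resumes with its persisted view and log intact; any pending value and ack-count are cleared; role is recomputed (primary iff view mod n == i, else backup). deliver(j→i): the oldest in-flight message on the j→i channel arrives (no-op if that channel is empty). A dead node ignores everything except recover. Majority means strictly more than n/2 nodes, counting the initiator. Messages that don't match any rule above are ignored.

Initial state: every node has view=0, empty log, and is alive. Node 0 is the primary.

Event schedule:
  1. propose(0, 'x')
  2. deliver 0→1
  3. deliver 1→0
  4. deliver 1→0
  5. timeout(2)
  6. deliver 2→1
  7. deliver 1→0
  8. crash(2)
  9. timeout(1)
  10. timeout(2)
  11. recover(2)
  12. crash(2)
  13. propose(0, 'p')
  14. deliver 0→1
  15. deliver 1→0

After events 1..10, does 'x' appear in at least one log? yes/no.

step 1 propose(0,'x'): —
step 2 deliver 0→1: 1={back,v=0,log=x}
step 3 deliver 1→0: 0={prim,v=0,log=x}
step 4 deliver 1→0: —
step 5 timeout(2): 2={back,v=1,log=-}
step 6 deliver 2→1: 1={prim,v=1,log=x}
step 7 deliver 1→0: —
step 8 crash(2): 2={✗back,v=1,log=-}
step 9 timeout(1): 1={back,v=2,log=x}
step 10 timeout(2): —

yes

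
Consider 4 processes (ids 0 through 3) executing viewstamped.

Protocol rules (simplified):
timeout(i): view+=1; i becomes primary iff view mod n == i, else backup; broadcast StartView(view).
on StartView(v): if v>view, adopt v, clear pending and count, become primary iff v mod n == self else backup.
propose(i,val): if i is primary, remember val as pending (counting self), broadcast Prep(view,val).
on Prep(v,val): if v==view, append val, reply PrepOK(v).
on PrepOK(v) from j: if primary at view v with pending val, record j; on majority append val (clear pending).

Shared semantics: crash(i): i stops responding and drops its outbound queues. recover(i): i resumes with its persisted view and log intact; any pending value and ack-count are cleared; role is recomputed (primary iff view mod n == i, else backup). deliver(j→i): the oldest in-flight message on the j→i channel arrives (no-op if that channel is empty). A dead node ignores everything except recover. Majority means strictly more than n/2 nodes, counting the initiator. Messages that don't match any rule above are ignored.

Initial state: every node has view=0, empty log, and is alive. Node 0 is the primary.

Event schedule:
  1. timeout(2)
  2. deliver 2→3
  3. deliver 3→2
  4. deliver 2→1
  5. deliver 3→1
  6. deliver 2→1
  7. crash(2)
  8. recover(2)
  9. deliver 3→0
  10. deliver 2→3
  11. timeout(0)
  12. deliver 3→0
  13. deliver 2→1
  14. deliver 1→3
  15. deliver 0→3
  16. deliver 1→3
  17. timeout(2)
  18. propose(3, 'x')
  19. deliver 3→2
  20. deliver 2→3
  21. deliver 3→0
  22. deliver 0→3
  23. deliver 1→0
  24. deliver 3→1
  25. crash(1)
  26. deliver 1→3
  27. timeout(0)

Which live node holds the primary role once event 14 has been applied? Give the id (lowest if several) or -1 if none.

1

[1] timeout(2) → N2(back v1 [-])
[2] deliver 2→3 → N3(back v1 [-])
[3] deliver 3→2 → ∅
[4] deliver 2→1 → N1(prim v1 [-])
[5] deliver 3→1 → ∅
[6] deliver 2→1 → ∅
[7] crash(2) → N2(✗back v1 [-])
[8] recover(2) → N2(back v1 [-])
[9] deliver 3→0 → ∅
[10] deliver 2→3 → ∅
[11] timeout(0) → N0(back v1 [-])
[12] deliver 3→0 → ∅
[13] deliver 2→1 → ∅
[14] deliver 1→3 → ∅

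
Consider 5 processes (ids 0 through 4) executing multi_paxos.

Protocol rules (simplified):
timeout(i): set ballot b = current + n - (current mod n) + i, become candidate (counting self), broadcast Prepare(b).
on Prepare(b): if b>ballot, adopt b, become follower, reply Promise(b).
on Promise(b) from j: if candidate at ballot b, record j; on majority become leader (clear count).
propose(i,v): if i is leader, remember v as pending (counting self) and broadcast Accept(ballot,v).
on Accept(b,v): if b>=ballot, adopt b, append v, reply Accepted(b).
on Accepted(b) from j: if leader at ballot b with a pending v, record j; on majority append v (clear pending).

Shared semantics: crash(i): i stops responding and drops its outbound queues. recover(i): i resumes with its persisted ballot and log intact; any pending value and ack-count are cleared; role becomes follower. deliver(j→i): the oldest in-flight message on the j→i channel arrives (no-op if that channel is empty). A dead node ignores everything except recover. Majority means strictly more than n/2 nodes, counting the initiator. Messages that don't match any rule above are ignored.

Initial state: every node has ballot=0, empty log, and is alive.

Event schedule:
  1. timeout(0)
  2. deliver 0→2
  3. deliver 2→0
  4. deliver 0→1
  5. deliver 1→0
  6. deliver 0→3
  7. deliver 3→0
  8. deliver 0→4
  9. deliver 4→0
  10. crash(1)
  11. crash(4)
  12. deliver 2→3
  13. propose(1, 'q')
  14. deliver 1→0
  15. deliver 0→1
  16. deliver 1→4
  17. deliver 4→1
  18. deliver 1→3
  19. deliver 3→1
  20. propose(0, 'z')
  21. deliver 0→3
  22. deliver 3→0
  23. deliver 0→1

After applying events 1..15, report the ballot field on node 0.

5

1. timeout(0):  <0:cand b5 ->
2. deliver 0→2:  <2:foll b5 ->
3. deliver 2→0:  nop
4. deliver 0→1:  <1:foll b5 ->
5. deliver 1→0:  <0:lead b5 ->
6. deliver 0→3:  <3:foll b5 ->
7. deliver 3→0:  nop
8. deliver 0→4:  <4:foll b5 ->
9. deliver 4→0:  nop
10. crash(1):  <1:✗foll b5 ->
11. crash(4):  <4:✗foll b5 ->
12. deliver 2→3:  nop
13. propose(1,'q'):  nop
14. deliver 1→0:  nop
15. deliver 0→1:  nop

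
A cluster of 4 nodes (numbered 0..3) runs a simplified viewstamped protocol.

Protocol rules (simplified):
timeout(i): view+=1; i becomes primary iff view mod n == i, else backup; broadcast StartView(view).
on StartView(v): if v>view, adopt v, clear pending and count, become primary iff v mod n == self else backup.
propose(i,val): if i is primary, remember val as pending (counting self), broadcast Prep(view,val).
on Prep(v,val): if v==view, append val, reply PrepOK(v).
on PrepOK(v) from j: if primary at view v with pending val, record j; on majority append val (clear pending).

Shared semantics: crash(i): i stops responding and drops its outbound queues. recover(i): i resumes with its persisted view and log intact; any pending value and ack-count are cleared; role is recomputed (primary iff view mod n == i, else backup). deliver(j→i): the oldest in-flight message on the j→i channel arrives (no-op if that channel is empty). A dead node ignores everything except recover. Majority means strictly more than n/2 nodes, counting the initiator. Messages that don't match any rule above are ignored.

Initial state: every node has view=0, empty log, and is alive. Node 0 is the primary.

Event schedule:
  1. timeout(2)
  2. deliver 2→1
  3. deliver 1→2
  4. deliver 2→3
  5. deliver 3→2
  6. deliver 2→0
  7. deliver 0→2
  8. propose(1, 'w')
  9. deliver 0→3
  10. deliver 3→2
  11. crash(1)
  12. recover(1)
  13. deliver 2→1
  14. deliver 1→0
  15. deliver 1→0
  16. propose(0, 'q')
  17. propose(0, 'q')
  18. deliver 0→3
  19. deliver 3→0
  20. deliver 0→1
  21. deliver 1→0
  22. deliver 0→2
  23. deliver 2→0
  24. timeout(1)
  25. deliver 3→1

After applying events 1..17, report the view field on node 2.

step 1 timeout(2): 2={back,v=1,log=-}
step 2 deliver 2→1: 1={prim,v=1,log=-}
step 3 deliver 1→2: —
step 4 deliver 2→3: 3={back,v=1,log=-}
step 5 deliver 3→2: —
step 6 deliver 2→0: 0={back,v=1,log=-}
step 7 deliver 0→2: —
step 8 propose(1,'w'): —
step 9 deliver 0→3: —
step 10 deliver 3→2: —
step 11 crash(1): 1={✗prim,v=1,log=-}
step 12 recover(1): 1={prim,v=1,log=-}
step 13 deliver 2→1: —
step 14 deliver 1→0: —
step 15 deliver 1→0: —
step 16 propose(0,'q'): —
step 17 propose(0,'q'): —

1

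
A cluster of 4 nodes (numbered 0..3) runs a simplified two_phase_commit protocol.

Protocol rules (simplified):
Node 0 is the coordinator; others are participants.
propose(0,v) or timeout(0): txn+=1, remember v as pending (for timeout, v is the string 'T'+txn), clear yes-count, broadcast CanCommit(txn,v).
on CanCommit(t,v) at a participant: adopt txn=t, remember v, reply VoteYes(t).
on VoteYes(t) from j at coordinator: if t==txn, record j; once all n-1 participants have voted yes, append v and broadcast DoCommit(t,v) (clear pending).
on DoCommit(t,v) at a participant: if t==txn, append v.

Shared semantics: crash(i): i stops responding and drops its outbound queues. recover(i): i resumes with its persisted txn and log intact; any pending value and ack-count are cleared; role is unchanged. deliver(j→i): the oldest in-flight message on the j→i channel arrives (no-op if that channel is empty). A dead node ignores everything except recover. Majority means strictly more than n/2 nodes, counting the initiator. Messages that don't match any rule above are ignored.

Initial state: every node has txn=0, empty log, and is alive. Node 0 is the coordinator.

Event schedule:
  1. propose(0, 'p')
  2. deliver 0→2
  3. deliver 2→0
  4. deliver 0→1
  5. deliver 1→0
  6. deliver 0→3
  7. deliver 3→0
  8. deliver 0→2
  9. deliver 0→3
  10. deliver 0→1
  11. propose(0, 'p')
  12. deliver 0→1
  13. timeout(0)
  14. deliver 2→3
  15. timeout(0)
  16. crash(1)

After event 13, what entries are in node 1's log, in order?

p

step 1 propose(0,'p'): 0={coor,t=1,log=-}
step 2 deliver 0→2: 2={part,t=1,log=-}
step 3 deliver 2→0: —
step 4 deliver 0→1: 1={part,t=1,log=-}
step 5 deliver 1→0: —
step 6 deliver 0→3: 3={part,t=1,log=-}
step 7 deliver 3→0: 0={coor,t=1,log=p}
step 8 deliver 0→2: 2={part,t=1,log=p}
step 9 deliver 0→3: 3={part,t=1,log=p}
step 10 deliver 0→1: 1={part,t=1,log=p}
step 11 propose(0,'p'): 0={coor,t=2,log=p}
step 12 deliver 0→1: 1={part,t=2,log=p}
step 13 timeout(0): 0={coor,t=3,log=p}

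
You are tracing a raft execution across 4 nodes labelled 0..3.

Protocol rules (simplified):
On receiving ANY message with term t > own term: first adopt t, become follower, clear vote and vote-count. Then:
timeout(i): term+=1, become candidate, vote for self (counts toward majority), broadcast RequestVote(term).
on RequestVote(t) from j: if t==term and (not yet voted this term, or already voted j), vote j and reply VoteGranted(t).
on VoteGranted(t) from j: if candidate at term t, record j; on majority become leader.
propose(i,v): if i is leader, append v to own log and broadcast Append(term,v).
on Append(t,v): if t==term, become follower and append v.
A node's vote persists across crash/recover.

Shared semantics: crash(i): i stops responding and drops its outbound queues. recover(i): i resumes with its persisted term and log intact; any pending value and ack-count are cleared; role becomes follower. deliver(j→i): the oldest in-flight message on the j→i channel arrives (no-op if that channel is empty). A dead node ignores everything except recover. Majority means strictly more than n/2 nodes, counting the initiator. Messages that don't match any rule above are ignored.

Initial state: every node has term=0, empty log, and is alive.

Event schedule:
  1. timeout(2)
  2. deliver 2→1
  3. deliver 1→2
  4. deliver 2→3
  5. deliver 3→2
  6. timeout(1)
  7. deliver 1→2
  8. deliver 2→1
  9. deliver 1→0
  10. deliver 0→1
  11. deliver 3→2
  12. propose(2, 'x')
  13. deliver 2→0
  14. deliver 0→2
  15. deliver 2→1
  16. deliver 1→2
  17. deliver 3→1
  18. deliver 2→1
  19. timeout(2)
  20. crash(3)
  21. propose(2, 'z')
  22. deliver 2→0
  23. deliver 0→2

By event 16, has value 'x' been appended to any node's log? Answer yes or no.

1. timeout(2):  <2:cand t1 ->
2. deliver 2→1:  <1:foll t1 ->
3. deliver 1→2:  nop
4. deliver 2→3:  <3:foll t1 ->
5. deliver 3→2:  <2:lead t1 ->
6. timeout(1):  <1:cand t2 ->
7. deliver 1→2:  <2:foll t2 ->
8. deliver 2→1:  nop
9. deliver 1→0:  <0:foll t2 ->
10. deliver 0→1:  <1:lead t2 ->
11. deliver 3→2:  nop
12. propose(2,'x'):  nop
13. deliver 2→0:  nop
14. deliver 0→2:  nop
15. deliver 2→1:  nop
16. deliver 1→2:  nop

no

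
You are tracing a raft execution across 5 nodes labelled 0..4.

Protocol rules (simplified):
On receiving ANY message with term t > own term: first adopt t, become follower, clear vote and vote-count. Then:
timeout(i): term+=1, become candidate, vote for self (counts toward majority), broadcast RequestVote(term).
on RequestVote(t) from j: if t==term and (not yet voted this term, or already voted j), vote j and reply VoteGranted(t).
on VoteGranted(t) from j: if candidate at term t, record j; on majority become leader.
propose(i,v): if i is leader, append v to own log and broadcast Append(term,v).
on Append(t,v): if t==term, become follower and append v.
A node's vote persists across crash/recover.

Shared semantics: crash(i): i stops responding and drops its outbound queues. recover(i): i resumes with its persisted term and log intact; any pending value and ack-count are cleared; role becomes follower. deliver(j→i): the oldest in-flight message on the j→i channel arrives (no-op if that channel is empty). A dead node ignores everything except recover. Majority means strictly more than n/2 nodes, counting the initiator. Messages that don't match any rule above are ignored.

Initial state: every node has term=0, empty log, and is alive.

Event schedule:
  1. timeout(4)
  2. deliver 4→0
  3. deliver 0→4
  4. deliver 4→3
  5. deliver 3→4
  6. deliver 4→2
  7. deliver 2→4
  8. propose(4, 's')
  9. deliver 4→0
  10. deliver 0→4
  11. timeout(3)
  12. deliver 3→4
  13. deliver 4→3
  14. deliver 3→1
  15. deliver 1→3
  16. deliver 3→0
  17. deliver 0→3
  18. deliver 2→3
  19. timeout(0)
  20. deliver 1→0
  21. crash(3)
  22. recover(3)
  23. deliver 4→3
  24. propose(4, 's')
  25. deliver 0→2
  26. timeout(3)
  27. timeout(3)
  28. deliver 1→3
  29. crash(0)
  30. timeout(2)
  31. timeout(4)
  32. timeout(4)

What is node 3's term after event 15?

after 1 — timeout(4): n4:cand/t1/[-]
after 2 — deliver 4→0: n0:foll/t1/[-]
after 3 — deliver 0→4: ·
after 4 — deliver 4→3: n3:foll/t1/[-]
after 5 — deliver 3→4: n4:lead/t1/[-]
after 6 — deliver 4→2: n2:foll/t1/[-]
after 7 — deliver 2→4: ·
after 8 — propose(4,'s'): n4:lead/t1/[s]
after 9 — deliver 4→0: n0:foll/t1/[s]
after 10 — deliver 0→4: ·
after 11 — timeout(3): n3:cand/t2/[-]
after 12 — deliver 3→4: n4:foll/t2/[s]
after 13 — deliver 4→3: ·
after 14 — deliver 3→1: n1:foll/t2/[-]
after 15 — deliver 1→3: ·

2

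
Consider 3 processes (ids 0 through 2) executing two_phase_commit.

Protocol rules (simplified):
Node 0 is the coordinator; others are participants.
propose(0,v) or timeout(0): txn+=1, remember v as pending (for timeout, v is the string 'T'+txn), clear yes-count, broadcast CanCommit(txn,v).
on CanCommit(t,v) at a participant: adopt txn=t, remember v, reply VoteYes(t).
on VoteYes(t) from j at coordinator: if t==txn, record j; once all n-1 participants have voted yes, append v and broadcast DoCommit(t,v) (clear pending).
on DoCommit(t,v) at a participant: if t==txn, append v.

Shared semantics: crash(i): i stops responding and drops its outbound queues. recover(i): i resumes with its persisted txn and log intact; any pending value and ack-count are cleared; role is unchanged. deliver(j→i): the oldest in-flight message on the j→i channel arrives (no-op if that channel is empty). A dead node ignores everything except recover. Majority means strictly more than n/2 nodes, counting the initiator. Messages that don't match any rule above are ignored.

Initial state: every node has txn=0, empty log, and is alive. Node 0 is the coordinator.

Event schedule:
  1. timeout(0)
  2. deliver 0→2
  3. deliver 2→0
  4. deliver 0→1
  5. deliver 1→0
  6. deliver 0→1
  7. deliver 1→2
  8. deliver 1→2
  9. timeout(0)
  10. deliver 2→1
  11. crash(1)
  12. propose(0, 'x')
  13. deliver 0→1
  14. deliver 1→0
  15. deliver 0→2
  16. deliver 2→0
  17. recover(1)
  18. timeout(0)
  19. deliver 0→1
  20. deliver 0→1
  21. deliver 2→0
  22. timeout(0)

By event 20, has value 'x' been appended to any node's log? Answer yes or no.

step 1 timeout(0): 0={coor,t=1,log=-}
step 2 deliver 0→2: 2={part,t=1,log=-}
step 3 deliver 2→0: —
step 4 deliver 0→1: 1={part,t=1,log=-}
step 5 deliver 1→0: 0={coor,t=1,log=T1}
step 6 deliver 0→1: 1={part,t=1,log=T1}
step 7 deliver 1→2: —
step 8 deliver 1→2: —
step 9 timeout(0): 0={coor,t=2,log=T1}
step 10 deliver 2→1: —
step 11 crash(1): 1={✗part,t=1,log=T1}
step 12 propose(0,'x'): 0={coor,t=3,log=T1}
step 13 deliver 0→1: —
step 14 deliver 1→0: —
step 15 deliver 0→2: 2={part,t=1,log=T1}
step 16 deliver 2→0: —
step 17 recover(1): 1={part,t=1,log=T1}
step 18 timeout(0): 0={coor,t=4,log=T1}
step 19 deliver 0→1: 1={part,t=2,log=T1}
step 20 deliver 0→1: 1={part,t=3,log=T1}

no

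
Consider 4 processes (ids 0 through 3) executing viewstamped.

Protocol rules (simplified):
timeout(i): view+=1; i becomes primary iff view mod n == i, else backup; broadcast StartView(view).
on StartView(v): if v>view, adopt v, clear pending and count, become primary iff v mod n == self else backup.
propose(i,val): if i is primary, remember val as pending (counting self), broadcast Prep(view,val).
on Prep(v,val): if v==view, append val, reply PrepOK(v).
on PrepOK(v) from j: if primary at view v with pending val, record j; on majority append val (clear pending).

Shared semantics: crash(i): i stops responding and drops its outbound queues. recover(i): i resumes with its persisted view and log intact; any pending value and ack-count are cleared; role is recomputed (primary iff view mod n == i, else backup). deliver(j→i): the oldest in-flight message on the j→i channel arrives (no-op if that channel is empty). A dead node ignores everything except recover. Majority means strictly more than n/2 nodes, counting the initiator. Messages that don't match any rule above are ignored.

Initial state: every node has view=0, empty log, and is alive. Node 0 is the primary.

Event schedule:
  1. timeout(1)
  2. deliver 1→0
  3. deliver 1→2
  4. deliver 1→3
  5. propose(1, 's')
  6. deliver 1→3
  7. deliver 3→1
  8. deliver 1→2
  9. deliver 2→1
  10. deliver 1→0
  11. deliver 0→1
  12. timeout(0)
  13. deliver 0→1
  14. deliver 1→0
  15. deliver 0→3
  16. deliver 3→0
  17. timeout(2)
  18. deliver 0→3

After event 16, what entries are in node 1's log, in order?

s

1. timeout(1):  <1:prim v1 ->
2. deliver 1→0:  <0:back v1 ->
3. deliver 1→2:  <2:back v1 ->
4. deliver 1→3:  <3:back v1 ->
5. propose(1,'s'):  nop
6. deliver 1→3:  <3:back v1 s>
7. deliver 3→1:  nop
8. deliver 1→2:  <2:back v1 s>
9. deliver 2→1:  <1:prim v1 s>
10. deliver 1→0:  <0:back v1 s>
11. deliver 0→1:  nop
12. timeout(0):  <0:back v2 s>
13. deliver 0→1:  <1:back v2 s>
14. deliver 1→0:  nop
15. deliver 0→3:  <3:back v2 s>
16. deliver 3→0:  nop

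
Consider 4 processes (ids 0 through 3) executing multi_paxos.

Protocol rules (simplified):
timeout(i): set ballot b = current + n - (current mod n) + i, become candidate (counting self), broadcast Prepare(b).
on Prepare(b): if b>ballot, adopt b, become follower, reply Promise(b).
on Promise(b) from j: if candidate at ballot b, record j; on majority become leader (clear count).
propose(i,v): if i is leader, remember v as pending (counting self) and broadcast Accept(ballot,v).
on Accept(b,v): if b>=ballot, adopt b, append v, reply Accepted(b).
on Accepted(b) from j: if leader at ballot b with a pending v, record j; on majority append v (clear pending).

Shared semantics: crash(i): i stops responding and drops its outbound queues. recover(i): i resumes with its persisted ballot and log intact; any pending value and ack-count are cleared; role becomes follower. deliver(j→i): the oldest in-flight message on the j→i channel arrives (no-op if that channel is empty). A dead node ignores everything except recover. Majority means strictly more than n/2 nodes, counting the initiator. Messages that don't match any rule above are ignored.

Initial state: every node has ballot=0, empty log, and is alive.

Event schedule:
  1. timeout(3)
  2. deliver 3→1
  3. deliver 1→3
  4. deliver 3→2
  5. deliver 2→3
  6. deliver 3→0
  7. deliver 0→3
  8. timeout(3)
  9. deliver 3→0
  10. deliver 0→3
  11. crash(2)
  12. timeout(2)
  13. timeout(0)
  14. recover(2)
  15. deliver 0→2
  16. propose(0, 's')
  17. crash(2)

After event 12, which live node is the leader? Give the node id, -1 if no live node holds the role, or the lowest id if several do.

-1

e1 timeout(3): 3[cand,b=7,-]
e2 deliver 3→1: 1[foll,b=7,-]
e3 deliver 1→3: ·
e4 deliver 3→2: 2[foll,b=7,-]
e5 deliver 2→3: 3[lead,b=7,-]
e6 deliver 3→0: 0[foll,b=7,-]
e7 deliver 0→3: ·
e8 timeout(3): 3[cand,b=11,-]
e9 deliver 3→0: 0[foll,b=11,-]
e10 deliver 0→3: ·
e11 crash(2): 2[✗foll,b=7,-]
e12 timeout(2): ·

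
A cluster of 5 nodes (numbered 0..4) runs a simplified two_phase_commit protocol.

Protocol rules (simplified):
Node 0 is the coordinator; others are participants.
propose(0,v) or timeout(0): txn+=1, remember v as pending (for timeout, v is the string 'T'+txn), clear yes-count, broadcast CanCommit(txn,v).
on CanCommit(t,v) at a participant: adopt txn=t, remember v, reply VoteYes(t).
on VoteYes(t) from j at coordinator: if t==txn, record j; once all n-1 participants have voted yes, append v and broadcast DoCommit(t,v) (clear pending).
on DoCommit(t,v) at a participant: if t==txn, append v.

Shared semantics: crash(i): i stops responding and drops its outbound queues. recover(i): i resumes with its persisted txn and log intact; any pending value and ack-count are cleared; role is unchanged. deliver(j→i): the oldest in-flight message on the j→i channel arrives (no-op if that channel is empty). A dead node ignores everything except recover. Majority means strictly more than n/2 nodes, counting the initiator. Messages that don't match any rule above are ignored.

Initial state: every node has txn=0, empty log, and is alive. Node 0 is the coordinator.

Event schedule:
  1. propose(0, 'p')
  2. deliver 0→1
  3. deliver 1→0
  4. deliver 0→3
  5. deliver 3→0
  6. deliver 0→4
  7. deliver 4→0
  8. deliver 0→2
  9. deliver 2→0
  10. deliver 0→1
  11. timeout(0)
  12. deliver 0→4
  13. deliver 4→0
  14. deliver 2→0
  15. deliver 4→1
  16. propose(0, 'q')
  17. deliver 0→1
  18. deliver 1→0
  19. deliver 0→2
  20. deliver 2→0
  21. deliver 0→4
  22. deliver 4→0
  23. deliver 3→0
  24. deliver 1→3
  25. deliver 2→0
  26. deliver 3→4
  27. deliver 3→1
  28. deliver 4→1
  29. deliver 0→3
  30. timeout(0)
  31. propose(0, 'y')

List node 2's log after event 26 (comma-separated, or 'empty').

1. propose(0,'p'):  <0:coor t1 ->
2. deliver 0→1:  <1:part t1 ->
3. deliver 1→0:  nop
4. deliver 0→3:  <3:part t1 ->
5. deliver 3→0:  nop
6. deliver 0→4:  <4:part t1 ->
7. deliver 4→0:  nop
8. deliver 0→2:  <2:part t1 ->
9. deliver 2→0:  <0:coor t1 p>
10. deliver 0→1:  <1:part t1 p>
11. timeout(0):  <0:coor t2 p>
12. deliver 0→4:  <4:part t1 p>
13. deliver 4→0:  nop
14. deliver 2→0:  nop
15. deliver 4→1:  nop
16. propose(0,'q'):  <0:coor t3 p>
17. deliver 0→1:  <1:part t2 p>
18. deliver 1→0:  nop
19. deliver 0→2:  <2:part t1 p>
20. deliver 2→0:  nop
21. deliver 0→4:  <4:part t2 p>
22. deliver 4→0:  nop
23. deliver 3→0:  nop
24. deliver 1→3:  nop
25. deliver 2→0:  nop
26. deliver 3→4:  nop

p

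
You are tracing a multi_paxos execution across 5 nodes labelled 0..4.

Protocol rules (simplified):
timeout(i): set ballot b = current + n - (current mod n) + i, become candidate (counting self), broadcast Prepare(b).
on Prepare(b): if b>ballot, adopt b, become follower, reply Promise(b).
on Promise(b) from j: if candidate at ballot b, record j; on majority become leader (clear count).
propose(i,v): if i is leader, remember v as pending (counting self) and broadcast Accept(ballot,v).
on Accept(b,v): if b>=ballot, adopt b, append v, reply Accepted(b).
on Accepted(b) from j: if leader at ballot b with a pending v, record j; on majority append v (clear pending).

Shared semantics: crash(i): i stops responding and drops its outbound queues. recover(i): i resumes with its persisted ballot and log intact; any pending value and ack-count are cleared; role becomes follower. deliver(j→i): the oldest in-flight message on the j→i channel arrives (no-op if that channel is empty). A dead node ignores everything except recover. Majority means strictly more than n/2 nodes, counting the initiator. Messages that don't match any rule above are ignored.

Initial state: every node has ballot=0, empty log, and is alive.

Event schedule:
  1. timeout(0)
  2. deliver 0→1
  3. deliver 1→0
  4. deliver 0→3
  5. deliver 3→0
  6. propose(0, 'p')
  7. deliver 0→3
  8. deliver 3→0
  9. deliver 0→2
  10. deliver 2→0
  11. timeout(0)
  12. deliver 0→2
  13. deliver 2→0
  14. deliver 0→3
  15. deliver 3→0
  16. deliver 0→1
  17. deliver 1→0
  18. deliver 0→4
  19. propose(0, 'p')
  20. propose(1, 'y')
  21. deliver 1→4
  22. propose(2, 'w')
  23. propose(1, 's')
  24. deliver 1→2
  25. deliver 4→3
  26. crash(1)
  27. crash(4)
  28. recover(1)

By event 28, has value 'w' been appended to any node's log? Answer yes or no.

e1 timeout(0): 0[cand,b=5,-]
e2 deliver 0→1: 1[foll,b=5,-]
e3 deliver 1→0: ·
e4 deliver 0→3: 3[foll,b=5,-]
e5 deliver 3→0: 0[lead,b=5,-]
e6 propose(0,'p'): ·
e7 deliver 0→3: 3[foll,b=5,p]
e8 deliver 3→0: ·
e9 deliver 0→2: 2[foll,b=5,-]
e10 deliver 2→0: ·
e11 timeout(0): 0[cand,b=10,-]
e12 deliver 0→2: 2[foll,b=5,p]
e13 deliver 2→0: ·
e14 deliver 0→3: 3[foll,b=10,p]
e15 deliver 3→0: ·
e16 deliver 0→1: 1[foll,b=5,p]
e17 deliver 1→0: ·
e18 deliver 0→4: 4[foll,b=5,-]
e19 propose(0,'p'): ·
e20 propose(1,'y'): ·
e21 deliver 1→4: ·
e22 propose(2,'w'): ·
e23 propose(1,'s'): ·
e24 deliver 1→2: ·
e25 deliver 4→3: ·
e26 crash(1): 1[✗foll,b=5,p]
e27 crash(4): 4[✗foll,b=5,-]
e28 recover(1): 1[foll,b=5,p]

no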